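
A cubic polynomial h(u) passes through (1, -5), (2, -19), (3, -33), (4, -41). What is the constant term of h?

3

Write h(u) = au^3 + bu^2 + cu + d. Substituting each data point gives a linear system:
  a + b + c + d = -5
  8a + 4b + 2c + d = -19
  27a + 9b + 3c + d = -33
  64a + 16b + 4c + d = -41
Solving the system yields a = 1, b = -6, c = -3, d = 3.
So h(u) = u^3 - 6u^2 - 3u + 3.
The constant term is 3.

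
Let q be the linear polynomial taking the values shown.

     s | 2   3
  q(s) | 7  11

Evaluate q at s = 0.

-1

Using the Lagrange interpolation formula with nodes 2, 3:
  L_0(s) = (s - 3) / -1
  L_1(s) = (s - 2) / 1
Then q(s) = 7·L_0(s) + 11·L_1(s).
Expanding and collecting terms gives q(s) = 4s - 1.
Evaluating at s = 0: q(0) = -1.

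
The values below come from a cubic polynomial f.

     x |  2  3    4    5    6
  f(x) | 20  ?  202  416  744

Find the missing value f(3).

The 4 known points determine the degree-3 polynomial uniquely.
Write f(x) = ax^3 + bx^2 + cx + d. Substituting each data point gives a linear system:
  8a + 4b + 2c + d = 20
  64a + 16b + 4c + d = 202
  125a + 25b + 5c + d = 416
  216a + 36b + 6c + d = 744
Solving the system yields a = 4, b = -3, c = -3, d = 6.
So f(x) = 4x^3 - 3x^2 - 3x + 6.
Then f(3) = 78.

78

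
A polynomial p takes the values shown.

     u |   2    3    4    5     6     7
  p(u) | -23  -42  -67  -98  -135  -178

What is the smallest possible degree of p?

Forward differences of the values at u = 2, 3, 4, 5, 6, 7:
  p  : -23  -42  -67  -98  -135  -178
  Δ  : -19  -25  -31  -37  -43
  Δ^2: -6  -6  -6  -6
  Δ^3: 0  0  0
  Δ^4: 0  0
  Δ^5: 0
The second differences are constant (-6) and nonzero, while all higher differences vanish, so the minimal degree is 2.

2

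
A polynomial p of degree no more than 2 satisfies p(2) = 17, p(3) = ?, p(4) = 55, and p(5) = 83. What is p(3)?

The 3 known points determine the degree-2 polynomial uniquely.
Write p(u) = au^2 + bu + c. Substituting each data point gives a linear system:
  4a + 2b + c = 17
  16a + 4b + c = 55
  25a + 5b + c = 83
Solving the system yields a = 3, b = 1, c = 3.
So p(u) = 3u^2 + u + 3.
Then p(3) = 33.

33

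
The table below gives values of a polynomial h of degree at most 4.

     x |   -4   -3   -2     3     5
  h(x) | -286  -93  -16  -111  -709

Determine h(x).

h(x) = -x^4 - 3x^2 - 3x + 6

Write h(x) = ax^4 + bx^3 + cx^2 + dx + e. Substituting each data point gives a linear system:
  256a - 64b + 16c - 4d + e = -286
  81a - 27b + 9c - 3d + e = -93
  16a - 8b + 4c - 2d + e = -16
  81a + 27b + 9c + 3d + e = -111
  625a + 125b + 25c + 5d + e = -709
Solving the system yields a = -1, b = 0, c = -3, d = -3, e = 6.
So h(x) = -x^4 - 3x^2 - 3x + 6.
Check: h(3) = -111. ✓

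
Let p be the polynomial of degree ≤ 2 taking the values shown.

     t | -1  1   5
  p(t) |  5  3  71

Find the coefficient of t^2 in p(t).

3

Write p(t) = at^2 + bt + c. Substituting each data point gives a linear system:
  a - b + c = 5
  a + b + c = 3
  25a + 5b + c = 71
Solving the system yields a = 3, b = -1, c = 1.
So p(t) = 3t^2 - t + 1.
The leading coefficient is 3.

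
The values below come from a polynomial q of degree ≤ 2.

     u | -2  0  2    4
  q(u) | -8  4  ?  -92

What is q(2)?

-24

On equispaced nodes a degree-2 polynomial has vanishing third forward difference, so
  - q(-2) + 3·q(0) - 3·q(2) + q(4) = 0.
Substituting the known values and solving for q(2):
  -3·q(2) = 72
  q(2) = -24.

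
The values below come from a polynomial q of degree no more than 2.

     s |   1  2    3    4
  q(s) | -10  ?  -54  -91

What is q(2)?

-27

The 3 known points determine the degree-2 polynomial uniquely.
Write q(s) = as^2 + bs + c. Substituting each data point gives a linear system:
  a + b + c = -10
  9a + 3b + c = -54
  16a + 4b + c = -91
Solving the system yields a = -5, b = -2, c = -3.
So q(s) = -5s^2 - 2s - 3.
Then q(2) = -27.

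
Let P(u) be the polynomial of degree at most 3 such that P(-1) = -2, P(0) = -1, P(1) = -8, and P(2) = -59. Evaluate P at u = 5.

Forward differences of the values at u = -1, 0, 1, 2:
  P  : -2  -1  -8  -59
  Δ  : 1  -7  -51
  Δ^2: -8  -44
  Δ^3: -36
The third differences are constant, confirming degree 3.
Interpolating (Newton forward form) and evaluating at u = 5 gives P(5) = -836.

-836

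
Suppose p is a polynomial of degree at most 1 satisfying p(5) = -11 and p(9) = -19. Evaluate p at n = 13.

-27

Write p(n) = an + b. Substituting each data point gives a linear system:
  5a + b = -11
  9a + b = -19
Solving the system yields a = -2, b = -1.
So p(n) = -2n - 1.
Then p(13) = -27.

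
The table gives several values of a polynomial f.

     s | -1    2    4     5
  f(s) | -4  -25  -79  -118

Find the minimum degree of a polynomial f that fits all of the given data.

Divided differences on the nodes -1, 2, 4, 5:
  order 0: -4  -25  -79  -118
  order 1: -7  -27  -39
  order 2: -4  -4
  order 3: 0
The order-2 divided differences are all -4 (nonzero) and every higher order vanishes, so the data lies on a polynomial of degree exactly 2.

2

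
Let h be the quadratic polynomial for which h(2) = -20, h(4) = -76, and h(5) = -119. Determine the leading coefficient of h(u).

-5

Write h(u) = au^2 + bu + c. Substituting each data point gives a linear system:
  4a + 2b + c = -20
  16a + 4b + c = -76
  25a + 5b + c = -119
Solving the system yields a = -5, b = 2, c = -4.
So h(u) = -5u^2 + 2u - 4.
The leading coefficient is -5.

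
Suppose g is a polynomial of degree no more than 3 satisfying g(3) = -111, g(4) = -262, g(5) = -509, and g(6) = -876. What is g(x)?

g(x) = -4x^3 - 3x + 6

Using the Lagrange interpolation formula with nodes 3, 4, 5, 6:
  L_0(x) = (x - 4)(x - 5)(x - 6) / -6
  L_1(x) = (x - 3)(x - 5)(x - 6) / 2
  L_2(x) = (x - 3)(x - 4)(x - 6) / -2
  L_3(x) = (x - 3)(x - 4)(x - 5) / 6
Then g(x) = -111·L_0(x) - 262·L_1(x) - 509·L_2(x) - 876·L_3(x).
Expanding and collecting terms gives g(x) = -4x^3 - 3x + 6.
Check: g(3) = -111. ✓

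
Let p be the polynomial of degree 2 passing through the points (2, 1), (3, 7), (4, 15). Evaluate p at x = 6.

37

Forward differences of the values at x = 2, 3, 4:
  p  : 1  7  15
  Δ  : 6  8
  Δ^2: 2
The second differences are constant, confirming degree 2.
Interpolating (Newton forward form) and evaluating at x = 6 gives p(6) = 37.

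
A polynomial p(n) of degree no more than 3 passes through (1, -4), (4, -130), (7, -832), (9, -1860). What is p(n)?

p(n) = -3n^3 + 4n^2 + n - 6

Write p(n) = an^3 + bn^2 + cn + d. Substituting each data point gives a linear system:
  a + b + c + d = -4
  64a + 16b + 4c + d = -130
  343a + 49b + 7c + d = -832
  729a + 81b + 9c + d = -1860
Solving the system yields a = -3, b = 4, c = 1, d = -6.
So p(n) = -3n^3 + 4n^2 + n - 6.
Check: p(4) = -130. ✓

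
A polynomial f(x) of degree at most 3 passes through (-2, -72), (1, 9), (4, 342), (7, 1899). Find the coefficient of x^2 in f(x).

Write f(x) = ax^3 + bx^2 + cx + d. Substituting each data point gives a linear system:
  -8a + 4b - 2c + d = -72
  a + b + c + d = 9
  64a + 16b + 4c + d = 342
  343a + 49b + 7c + d = 1899
Solving the system yields a = 6, b = -4, c = 5, d = 2.
So f(x) = 6x³ - 4x² + 5x + 2.
The coefficient of x^2 is -4.

-4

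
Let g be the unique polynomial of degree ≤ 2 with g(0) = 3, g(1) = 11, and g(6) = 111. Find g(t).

Write g(t) = at^2 + bt + c. Substituting each data point gives a linear system:
  c = 3
  a + b + c = 11
  36a + 6b + c = 111
Solving the system yields a = 2, b = 6, c = 3.
So g(t) = 2t^2 + 6t + 3.
Check: g(6) = 111. ✓

g(t) = 2t^2 + 6t + 3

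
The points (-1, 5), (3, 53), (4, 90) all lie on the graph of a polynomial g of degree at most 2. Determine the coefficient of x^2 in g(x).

Write g(x) = ax^2 + bx + c. Substituting each data point gives a linear system:
  a - b + c = 5
  9a + 3b + c = 53
  16a + 4b + c = 90
Solving the system yields a = 5, b = 2, c = 2.
So g(x) = 5x² + 2x + 2.
The leading coefficient is 5.

5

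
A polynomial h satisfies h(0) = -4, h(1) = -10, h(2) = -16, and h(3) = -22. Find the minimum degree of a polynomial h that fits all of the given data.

1

Forward differences of the values at t = 0, 1, 2, 3:
  h  : -4  -10  -16  -22
  Δ  : -6  -6  -6
  Δ^2: 0  0
  Δ^3: 0
The first differences are constant (-6) and nonzero, while all higher differences vanish, so the minimal degree is 1.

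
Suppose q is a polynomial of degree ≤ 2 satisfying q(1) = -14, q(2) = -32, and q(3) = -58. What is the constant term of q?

Write q(s) = as^2 + bs + c. Substituting each data point gives a linear system:
  a + b + c = -14
  4a + 2b + c = -32
  9a + 3b + c = -58
Solving the system yields a = -4, b = -6, c = -4.
So q(s) = -4s² - 6s - 4.
The constant term is -4.

-4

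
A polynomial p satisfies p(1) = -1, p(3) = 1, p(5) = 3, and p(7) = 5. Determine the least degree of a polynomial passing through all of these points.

1

Forward differences of the values at s = 1, 3, 5, 7:
  p  : -1  1  3  5
  Δ  : 2  2  2
  Δ^2: 0  0
  Δ^3: 0
The first differences are constant (2) and nonzero, while all higher differences vanish, so the minimal degree is 1.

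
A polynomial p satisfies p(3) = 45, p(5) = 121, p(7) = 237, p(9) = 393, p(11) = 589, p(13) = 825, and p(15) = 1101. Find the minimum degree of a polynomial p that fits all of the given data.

2

Forward differences of the values at t = 3, 5, 7, 9, 11, 13, 15:
  p  : 45  121  237  393  589  825  1101
  Δ  : 76  116  156  196  236  276
  Δ^2: 40  40  40  40  40
  Δ^3: 0  0  0  0
  Δ^4: 0  0  0
  Δ^5: 0  0
  Δ^6: 0
The second differences are constant (40) and nonzero, while all higher differences vanish, so the minimal degree is 2.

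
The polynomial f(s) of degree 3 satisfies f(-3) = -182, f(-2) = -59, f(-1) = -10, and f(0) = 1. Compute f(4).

385

Using the Lagrange interpolation formula with nodes -3, -2, -1, 0:
  L_0(s) = (s + 2)(s + 1)s / -6
  L_1(s) = (s + 3)(s + 1)s / 2
  L_2(s) = (s + 3)(s + 2)s / -2
  L_3(s) = (s + 3)(s + 2)(s + 1) / 6
Then f(s) = -182·L_0(s) - 59·L_1(s) - 10·L_2(s) + 1·L_3(s).
Expanding and collecting terms gives f(s) = 6s³ - s² + 4s + 1.
Evaluating at s = 4: f(4) = 385.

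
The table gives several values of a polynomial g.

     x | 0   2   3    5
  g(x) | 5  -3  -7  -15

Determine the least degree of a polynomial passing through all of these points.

1

Divided differences on the nodes 0, 2, 3, 5:
  order 0: 5  -3  -7  -15
  order 1: -4  -4  -4
  order 2: 0  0
  order 3: 0
The order-1 divided differences are all -4 (nonzero) and every higher order vanishes, so the data lies on a polynomial of degree exactly 1.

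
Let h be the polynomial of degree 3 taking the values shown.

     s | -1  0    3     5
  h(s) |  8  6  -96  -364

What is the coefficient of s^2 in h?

Write h(s) = as^3 + bs^2 + cs + d. Substituting each data point gives a linear system:
  -a + b - c + d = 8
  d = 6
  27a + 9b + 3c + d = -96
  125a + 25b + 5c + d = -364
Solving the system yields a = -2, b = -4, c = -4, d = 6.
So h(s) = -2s^3 - 4s^2 - 4s + 6.
The coefficient of s^2 is -4.

-4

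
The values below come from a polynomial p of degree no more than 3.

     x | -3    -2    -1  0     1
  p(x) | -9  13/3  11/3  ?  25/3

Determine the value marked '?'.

1

On equispaced nodes a degree-3 polynomial has vanishing fourth forward difference, so
  p(-3) - 4·p(-2) + 6·p(-1) - 4·p(0) + p(1) = 0.
Substituting the known values and solving for p(0):
  -4·p(0) = -4
  p(0) = 1.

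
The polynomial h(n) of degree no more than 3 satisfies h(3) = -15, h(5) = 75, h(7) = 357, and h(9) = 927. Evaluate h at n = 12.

Write h(n) = an^3 + bn^2 + cn + d. Substituting each data point gives a linear system:
  27a + 9b + 3c + d = -15
  125a + 25b + 5c + d = 75
  343a + 49b + 7c + d = 357
  729a + 81b + 9c + d = 927
Solving the system yields a = 2, b = -6, c = -5, d = 0.
So h(n) = 2n^3 - 6n^2 - 5n.
Then h(12) = 2532.

2532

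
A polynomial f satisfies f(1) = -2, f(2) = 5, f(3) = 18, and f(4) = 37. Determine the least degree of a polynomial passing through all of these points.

2

Forward differences of the values at n = 1, 2, 3, 4:
  f  : -2  5  18  37
  Δ  : 7  13  19
  Δ^2: 6  6
  Δ^3: 0
The second differences are constant (6) and nonzero, while all higher differences vanish, so the minimal degree is 2.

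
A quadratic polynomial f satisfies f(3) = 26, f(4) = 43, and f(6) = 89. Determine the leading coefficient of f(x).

2

Write f(x) = ax^2 + bx + c. Substituting each data point gives a linear system:
  9a + 3b + c = 26
  16a + 4b + c = 43
  36a + 6b + c = 89
Solving the system yields a = 2, b = 3, c = -1.
So f(x) = 2x² + 3x - 1.
The leading coefficient is 2.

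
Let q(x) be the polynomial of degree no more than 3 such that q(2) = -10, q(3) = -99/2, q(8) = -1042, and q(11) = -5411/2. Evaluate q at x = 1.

9/2

Using the Lagrange interpolation formula with nodes 2, 3, 8, 11:
  L_0(x) = (x - 3)(x - 8)(x - 11) / -54
  L_1(x) = (x - 2)(x - 8)(x - 11) / 40
  L_2(x) = (x - 2)(x - 3)(x - 11) / -90
  L_3(x) = (x - 2)(x - 3)(x - 8) / 216
Then q(x) = -10·L_0(x) - 99/2·L_1(x) - 1042·L_2(x) - 5411/2·L_3(x).
Expanding and collecting terms gives q(x) = -2x^3 - (1/2)x^2 + x + 6.
Evaluating at x = 1: q(1) = 9/2.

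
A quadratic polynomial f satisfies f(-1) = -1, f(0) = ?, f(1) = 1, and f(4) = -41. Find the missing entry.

The 3 known points determine the degree-2 polynomial uniquely.
Write f(s) = as^2 + bs + c. Substituting each data point gives a linear system:
  a - b + c = -1
  a + b + c = 1
  16a + 4b + c = -41
Solving the system yields a = -3, b = 1, c = 3.
So f(s) = -3s^2 + s + 3.
Then f(0) = 3.

3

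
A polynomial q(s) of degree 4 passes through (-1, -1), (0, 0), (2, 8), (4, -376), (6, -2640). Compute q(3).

Using the Lagrange interpolation formula with nodes -1, 0, 2, 4, 6:
  L_0(s) = s(s - 2)(s - 4)(s - 6) / 105
  L_1(s) = (s + 1)(s - 2)(s - 4)(s - 6) / -48
  L_2(s) = (s + 1)s(s - 4)(s - 6) / 48
  L_3(s) = (s + 1)s(s - 2)(s - 6) / -80
  L_4(s) = (s + 1)s(s - 2)(s - 4) / 336
Then q(s) = -1·L_0(s) + 0·L_1(s) + 8·L_2(s) - 376·L_3(s) - 2640·L_4(s).
Expanding and collecting terms gives q(s) = -3s⁴ + 5s³ + 5s² - 2s.
Evaluating at s = 3: q(3) = -69.

-69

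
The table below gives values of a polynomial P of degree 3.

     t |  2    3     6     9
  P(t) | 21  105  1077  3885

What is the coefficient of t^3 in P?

Write P(t) = at^3 + bt^2 + ct + d. Substituting each data point gives a linear system:
  8a + 4b + 2c + d = 21
  27a + 9b + 3c + d = 105
  216a + 36b + 6c + d = 1077
  729a + 81b + 9c + d = 3885
Solving the system yields a = 6, b = -6, c = 0, d = -3.
So P(t) = 6t^3 - 6t^2 - 3.
The leading coefficient is 6.

6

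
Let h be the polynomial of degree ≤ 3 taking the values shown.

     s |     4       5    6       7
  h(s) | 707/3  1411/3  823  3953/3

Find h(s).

h(s) = 4s^3 - s^2 - (1/3)s - 3

Using the Lagrange interpolation formula with nodes 4, 5, 6, 7:
  L_0(s) = (s - 5)(s - 6)(s - 7) / -6
  L_1(s) = (s - 4)(s - 6)(s - 7) / 2
  L_2(s) = (s - 4)(s - 5)(s - 7) / -2
  L_3(s) = (s - 4)(s - 5)(s - 6) / 6
Then h(s) = 707/3·L_0(s) + 1411/3·L_1(s) + 823·L_2(s) + 3953/3·L_3(s).
Expanding and collecting terms gives h(s) = 4s³ - s² - (1/3)s - 3.
Check: h(6) = 823. ✓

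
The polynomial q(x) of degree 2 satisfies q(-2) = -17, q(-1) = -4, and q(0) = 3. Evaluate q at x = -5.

Using the Lagrange interpolation formula with nodes -2, -1, 0:
  L_0(x) = (x + 1)x / 2
  L_1(x) = (x + 2)x / -1
  L_2(x) = (x + 2)(x + 1) / 2
Then q(x) = -17·L_0(x) - 4·L_1(x) + 3·L_2(x).
Expanding and collecting terms gives q(x) = -3x^2 + 4x + 3.
Evaluating at x = -5: q(-5) = -92.

-92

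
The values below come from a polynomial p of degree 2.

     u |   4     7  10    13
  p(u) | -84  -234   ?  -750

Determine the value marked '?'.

-456

The 3 known points determine the degree-2 polynomial uniquely.
Write p(u) = au^2 + bu + c. Substituting each data point gives a linear system:
  16a + 4b + c = -84
  49a + 7b + c = -234
  169a + 13b + c = -750
Solving the system yields a = -4, b = -6, c = 4.
So p(u) = -4u^2 - 6u + 4.
Then p(10) = -456.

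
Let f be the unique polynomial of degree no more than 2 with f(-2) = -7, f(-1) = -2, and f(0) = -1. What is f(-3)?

-16

Forward differences of the values at n = -2, -1, 0:
  f  : -7  -2  -1
  Δ  : 5  1
  Δ^2: -4
The second differences are constant, confirming degree 2.
Interpolating (Newton forward form) and evaluating at n = -3 gives f(-3) = -16.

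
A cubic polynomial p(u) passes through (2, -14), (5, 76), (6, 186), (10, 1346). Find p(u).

p(u) = 2u^3 - 6u^2 - 6u + 6

Write p(u) = au^3 + bu^2 + cu + d. Substituting each data point gives a linear system:
  8a + 4b + 2c + d = -14
  125a + 25b + 5c + d = 76
  216a + 36b + 6c + d = 186
  1000a + 100b + 10c + d = 1346
Solving the system yields a = 2, b = -6, c = -6, d = 6.
So p(u) = 2u³ - 6u² - 6u + 6.
Check: p(10) = 1346. ✓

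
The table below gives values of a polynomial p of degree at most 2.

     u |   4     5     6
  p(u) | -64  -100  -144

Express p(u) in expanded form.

p(u) = -4u^2

Write p(u) = au^2 + bu + c. Substituting each data point gives a linear system:
  16a + 4b + c = -64
  25a + 5b + c = -100
  36a + 6b + c = -144
Solving the system yields a = -4, b = 0, c = 0.
So p(u) = -4u².
Check: p(5) = -100. ✓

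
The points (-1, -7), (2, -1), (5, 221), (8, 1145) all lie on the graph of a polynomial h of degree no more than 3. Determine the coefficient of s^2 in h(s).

-6

Write h(s) = as^3 + bs^2 + cs + d. Substituting each data point gives a linear system:
  -a + b - c + d = -7
  8a + 4b + 2c + d = -1
  125a + 25b + 5c + d = 221
  512a + 64b + 8c + d = 1145
Solving the system yields a = 3, b = -6, c = -1, d = 1.
So h(s) = 3s³ - 6s² - s + 1.
The coefficient of s^2 is -6.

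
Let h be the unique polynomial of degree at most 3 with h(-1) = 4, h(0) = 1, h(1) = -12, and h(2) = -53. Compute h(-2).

Forward differences of the values at t = -1, 0, 1, 2:
  h  : 4  1  -12  -53
  Δ  : -3  -13  -41
  Δ^2: -10  -28
  Δ^3: -18
The third differences are constant, confirming degree 3.
Interpolating (Newton forward form) and evaluating at t = -2 gives h(-2) = 15.

15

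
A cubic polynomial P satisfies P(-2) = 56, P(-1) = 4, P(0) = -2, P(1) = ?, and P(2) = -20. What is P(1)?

2

On equispaced nodes a degree-3 polynomial has vanishing fourth forward difference, so
  P(-2) - 4·P(-1) + 6·P(0) - 4·P(1) + P(2) = 0.
Substituting the known values and solving for P(1):
  -4·P(1) = -8
  P(1) = 2.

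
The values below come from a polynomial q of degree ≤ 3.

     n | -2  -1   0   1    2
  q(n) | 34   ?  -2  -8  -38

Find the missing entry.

The 4 known points determine the degree-3 polynomial uniquely.
Write q(n) = an^3 + bn^2 + cn + d. Substituting each data point gives a linear system:
  -8a + 4b - 2c + d = 34
  d = -2
  a + b + c + d = -8
  8a + 4b + 2c + d = -38
Solving the system yields a = -4, b = 0, c = -2, d = -2.
So q(n) = -4n^3 - 2n - 2.
Then q(-1) = 4.

4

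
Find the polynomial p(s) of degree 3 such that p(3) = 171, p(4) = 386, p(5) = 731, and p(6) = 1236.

p(s) = 5s^3 + 5s^2 - 5s + 6

Using the Lagrange interpolation formula with nodes 3, 4, 5, 6:
  L_0(s) = (s - 4)(s - 5)(s - 6) / -6
  L_1(s) = (s - 3)(s - 5)(s - 6) / 2
  L_2(s) = (s - 3)(s - 4)(s - 6) / -2
  L_3(s) = (s - 3)(s - 4)(s - 5) / 6
Then p(s) = 171·L_0(s) + 386·L_1(s) + 731·L_2(s) + 1236·L_3(s).
Expanding and collecting terms gives p(s) = 5s^3 + 5s^2 - 5s + 6.
Check: p(4) = 386. ✓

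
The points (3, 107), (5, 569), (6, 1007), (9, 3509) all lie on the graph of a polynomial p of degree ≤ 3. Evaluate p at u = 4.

Write p(u) = au^3 + bu^2 + cu + d. Substituting each data point gives a linear system:
  27a + 9b + 3c + d = 107
  125a + 25b + 5c + d = 569
  216a + 36b + 6c + d = 1007
  729a + 81b + 9c + d = 3509
Solving the system yields a = 5, b = -1, c = -6, d = -1.
So p(u) = 5u³ - u² - 6u - 1.
Then p(4) = 279.

279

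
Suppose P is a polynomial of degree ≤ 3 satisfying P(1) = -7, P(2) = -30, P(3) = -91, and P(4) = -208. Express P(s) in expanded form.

Write P(s) = as^3 + bs^2 + cs + d. Substituting each data point gives a linear system:
  a + b + c + d = -7
  8a + 4b + 2c + d = -30
  27a + 9b + 3c + d = -91
  64a + 16b + 4c + d = -208
Solving the system yields a = -3, b = -1, c = 1, d = -4.
So P(s) = -3s^3 - s^2 + s - 4.
Check: P(4) = -208. ✓

P(s) = -3s^3 - s^2 + s - 4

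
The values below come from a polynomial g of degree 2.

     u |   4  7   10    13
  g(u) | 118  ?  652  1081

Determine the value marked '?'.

On equispaced nodes a degree-2 polynomial has vanishing third forward difference, so
  - g(4) + 3·g(7) - 3·g(10) + g(13) = 0.
Substituting the known values and solving for g(7):
  3·g(7) = 993
  g(7) = 331.

331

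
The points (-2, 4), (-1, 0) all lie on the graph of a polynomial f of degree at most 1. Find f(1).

-8

Using the Lagrange interpolation formula with nodes -2, -1:
  L_0(n) = (n + 1) / -1
  L_1(n) = (n + 2) / 1
Then f(n) = 4·L_0(n) + 0·L_1(n).
Expanding and collecting terms gives f(n) = -4n - 4.
Evaluating at n = 1: f(1) = -8.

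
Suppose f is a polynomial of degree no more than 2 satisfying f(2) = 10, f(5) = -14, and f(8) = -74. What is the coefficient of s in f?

6

Write f(s) = as^2 + bs + c. Substituting each data point gives a linear system:
  4a + 2b + c = 10
  25a + 5b + c = -14
  64a + 8b + c = -74
Solving the system yields a = -2, b = 6, c = 6.
So f(s) = -2s^2 + 6s + 6.
The coefficient of s is 6.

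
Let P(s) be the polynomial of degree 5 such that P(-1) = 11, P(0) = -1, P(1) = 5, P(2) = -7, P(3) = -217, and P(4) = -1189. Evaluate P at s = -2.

Forward differences of the values at s = -1, 0, 1, 2, 3, 4:
  P  : 11  -1  5  -7  -217  -1189
  Δ  : -12  6  -12  -210  -972
  Δ^2: 18  -18  -198  -762
  Δ^3: -36  -180  -564
  Δ^4: -144  -384
  Δ^5: -240
The fifth differences are constant, confirming degree 5.
Interpolating (Newton forward form) and evaluating at s = -2 gives P(-2) = 173.

173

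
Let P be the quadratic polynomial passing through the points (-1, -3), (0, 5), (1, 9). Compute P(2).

9

Write P(t) = at^2 + bt + c. Substituting each data point gives a linear system:
  a - b + c = -3
  c = 5
  a + b + c = 9
Solving the system yields a = -2, b = 6, c = 5.
So P(t) = -2t^2 + 6t + 5.
Then P(2) = 9.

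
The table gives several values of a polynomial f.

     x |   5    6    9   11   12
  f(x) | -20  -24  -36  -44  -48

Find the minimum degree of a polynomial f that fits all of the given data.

1

Divided differences on the nodes 5, 6, 9, 11, 12:
  order 0: -20  -24  -36  -44  -48
  order 1: -4  -4  -4  -4
  order 2: 0  0  0
  order 3: 0  0
  order 4: 0
The order-1 divided differences are all -4 (nonzero) and every higher order vanishes, so the data lies on a polynomial of degree exactly 1.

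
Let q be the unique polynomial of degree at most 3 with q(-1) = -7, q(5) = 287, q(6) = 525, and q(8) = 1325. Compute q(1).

-5

Write q(s) = as^3 + bs^2 + cs + d. Substituting each data point gives a linear system:
  -a + b - c + d = -7
  125a + 25b + 5c + d = 287
  216a + 36b + 6c + d = 525
  512a + 64b + 8c + d = 1325
Solving the system yields a = 3, b = -3, c = -2, d = -3.
So q(s) = 3s^3 - 3s^2 - 2s - 3.
Then q(1) = -5.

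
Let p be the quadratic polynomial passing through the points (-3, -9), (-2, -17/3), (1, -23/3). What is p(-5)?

Using the Lagrange interpolation formula with nodes -3, -2, 1:
  L_0(s) = (s + 2)(s - 1) / 4
  L_1(s) = (s + 3)(s - 1) / -3
  L_2(s) = (s + 3)(s + 2) / 12
Then p(s) = -9·L_0(s) - 17/3·L_1(s) - 23/3·L_2(s).
Expanding and collecting terms gives p(s) = -s^2 - (5/3)s - 5.
Evaluating at s = -5: p(-5) = -65/3.

-65/3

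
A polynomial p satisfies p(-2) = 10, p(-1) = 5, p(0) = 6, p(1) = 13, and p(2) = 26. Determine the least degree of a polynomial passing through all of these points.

Forward differences of the values at s = -2, -1, 0, 1, 2:
  p  : 10  5  6  13  26
  Δ  : -5  1  7  13
  Δ^2: 6  6  6
  Δ^3: 0  0
  Δ^4: 0
The second differences are constant (6) and nonzero, while all higher differences vanish, so the minimal degree is 2.

2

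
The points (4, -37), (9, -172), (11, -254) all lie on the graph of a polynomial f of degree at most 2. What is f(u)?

f(u) = -2u^2 - u - 1

Using the Lagrange interpolation formula with nodes 4, 9, 11:
  L_0(u) = (u - 9)(u - 11) / 35
  L_1(u) = (u - 4)(u - 11) / -10
  L_2(u) = (u - 4)(u - 9) / 14
Then f(u) = -37·L_0(u) - 172·L_1(u) - 254·L_2(u).
Expanding and collecting terms gives f(u) = -2u^2 - u - 1.
Check: f(9) = -172. ✓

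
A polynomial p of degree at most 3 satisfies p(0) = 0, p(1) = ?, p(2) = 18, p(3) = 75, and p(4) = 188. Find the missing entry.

The 4 known points determine the degree-3 polynomial uniquely.
Write p(x) = ax^3 + bx^2 + cx + d. Substituting each data point gives a linear system:
  d = 0
  8a + 4b + 2c + d = 18
  27a + 9b + 3c + d = 75
  64a + 16b + 4c + d = 188
Solving the system yields a = 3, b = 1, c = -5, d = 0.
So p(x) = 3x³ + x² - 5x.
Then p(1) = -1.

-1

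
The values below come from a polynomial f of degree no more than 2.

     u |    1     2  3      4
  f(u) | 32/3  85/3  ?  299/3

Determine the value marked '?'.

58

On equispaced nodes a degree-2 polynomial has vanishing third forward difference, so
  - f(1) + 3·f(2) - 3·f(3) + f(4) = 0.
Substituting the known values and solving for f(3):
  -3·f(3) = -174
  f(3) = 58.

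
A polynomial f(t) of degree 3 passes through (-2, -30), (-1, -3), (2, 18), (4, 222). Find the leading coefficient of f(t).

4

Write f(t) = at^3 + bt^2 + ct + d. Substituting each data point gives a linear system:
  -8a + 4b - 2c + d = -30
  -a + b - c + d = -3
  8a + 4b + 2c + d = 18
  64a + 16b + 4c + d = 222
Solving the system yields a = 4, b = -1, c = -4, d = -2.
So f(t) = 4t^3 - t^2 - 4t - 2.
The leading coefficient is 4.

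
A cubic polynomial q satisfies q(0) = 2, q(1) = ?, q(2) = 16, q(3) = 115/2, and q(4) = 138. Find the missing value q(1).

On equispaced nodes a degree-3 polynomial has vanishing fourth forward difference, so
  q(0) - 4·q(1) + 6·q(2) - 4·q(3) + q(4) = 0.
Substituting the known values and solving for q(1):
  -4·q(1) = -6
  q(1) = 3/2.

3/2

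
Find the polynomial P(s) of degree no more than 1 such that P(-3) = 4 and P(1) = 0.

P(s) = -s + 1

Write P(s) = as + b. Substituting each data point gives a linear system:
  -3a + b = 4
  a + b = 0
Solving the system yields a = -1, b = 1.
So P(s) = -s + 1.
Check: P(1) = 0. ✓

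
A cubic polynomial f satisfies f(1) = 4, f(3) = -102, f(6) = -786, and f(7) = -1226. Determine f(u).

f(u) = -3u^3 - 5u^2 + 6u + 6

Write f(u) = au^3 + bu^2 + cu + d. Substituting each data point gives a linear system:
  a + b + c + d = 4
  27a + 9b + 3c + d = -102
  216a + 36b + 6c + d = -786
  343a + 49b + 7c + d = -1226
Solving the system yields a = -3, b = -5, c = 6, d = 6.
So f(u) = -3u^3 - 5u^2 + 6u + 6.
Check: f(6) = -786. ✓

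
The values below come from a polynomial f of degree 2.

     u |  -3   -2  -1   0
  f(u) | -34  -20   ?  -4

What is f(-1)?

The 3 known points determine the degree-2 polynomial uniquely.
Write f(u) = au^2 + bu + c. Substituting each data point gives a linear system:
  9a - 3b + c = -34
  4a - 2b + c = -20
  c = -4
Solving the system yields a = -2, b = 4, c = -4.
So f(u) = -2u² + 4u - 4.
Then f(-1) = -10.

-10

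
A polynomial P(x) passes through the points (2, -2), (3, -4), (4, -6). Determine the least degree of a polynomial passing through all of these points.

1

Forward differences of the values at x = 2, 3, 4:
  P  : -2  -4  -6
  Δ  : -2  -2
  Δ^2: 0
The first differences are constant (-2) and nonzero, while all higher differences vanish, so the minimal degree is 1.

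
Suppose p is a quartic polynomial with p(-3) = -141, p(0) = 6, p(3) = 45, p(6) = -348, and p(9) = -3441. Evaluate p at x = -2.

-20

Using the Lagrange interpolation formula with nodes -3, 0, 3, 6, 9:
  L_0(x) = x(x - 3)(x - 6)(x - 9) / 1944
  L_1(x) = (x + 3)(x - 3)(x - 6)(x - 9) / -486
  L_2(x) = (x + 3)x(x - 6)(x - 9) / 324
  L_3(x) = (x + 3)x(x - 3)(x - 9) / -486
  L_4(x) = (x + 3)x(x - 3)(x - 6) / 1944
Then p(x) = -141·L_0(x) + 6·L_1(x) + 45·L_2(x) - 348·L_3(x) - 3441·L_4(x).
Expanding and collecting terms gives p(x) = -x⁴ + 4x³ + 3x² - 5x + 6.
Evaluating at x = -2: p(-2) = -20.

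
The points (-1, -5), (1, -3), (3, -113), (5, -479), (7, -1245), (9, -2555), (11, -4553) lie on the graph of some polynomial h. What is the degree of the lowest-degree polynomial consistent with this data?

Forward differences of the values at s = -1, 1, 3, 5, 7, 9, 11:
  h  : -5  -3  -113  -479  -1245  -2555  -4553
  Δ  : 2  -110  -366  -766  -1310  -1998
  Δ^2: -112  -256  -400  -544  -688
  Δ^3: -144  -144  -144  -144
  Δ^4: 0  0  0
  Δ^5: 0  0
  Δ^6: 0
The third differences are constant (-144) and nonzero, while all higher differences vanish, so the minimal degree is 3.

3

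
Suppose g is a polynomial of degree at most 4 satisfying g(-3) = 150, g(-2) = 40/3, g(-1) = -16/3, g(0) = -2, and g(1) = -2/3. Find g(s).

Write g(s) = as^4 + bs^3 + cs^2 + ds + e. Substituting each data point gives a linear system:
  81a - 27b + 9c - 3d + e = 150
  16a - 8b + 4c - 2d + e = 40/3
  a - b + c - d + e = -16/3
  e = -2
  a + b + c + d + e = -2/3
Solving the system yields a = 3, b = 2, c = -4, d = 1/3, e = -2.
So g(s) = 3s^4 + 2s^3 - 4s^2 + (1/3)s - 2.
Check: g(0) = -2. ✓

g(s) = 3s^4 + 2s^3 - 4s^2 + (1/3)s - 2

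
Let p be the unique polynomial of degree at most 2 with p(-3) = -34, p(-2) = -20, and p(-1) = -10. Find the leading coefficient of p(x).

Write p(x) = ax^2 + bx + c. Substituting each data point gives a linear system:
  9a - 3b + c = -34
  4a - 2b + c = -20
  a - b + c = -10
Solving the system yields a = -2, b = 4, c = -4.
So p(x) = -2x² + 4x - 4.
The leading coefficient is -2.

-2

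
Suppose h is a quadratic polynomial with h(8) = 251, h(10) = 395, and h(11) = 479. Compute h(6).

139

Write h(x) = ax^2 + bx + c. Substituting each data point gives a linear system:
  64a + 8b + c = 251
  100a + 10b + c = 395
  121a + 11b + c = 479
Solving the system yields a = 4, b = 0, c = -5.
So h(x) = 4x² - 5.
Then h(6) = 139.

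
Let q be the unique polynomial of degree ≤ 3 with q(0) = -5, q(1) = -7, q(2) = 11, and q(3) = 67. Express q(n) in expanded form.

Using the Lagrange interpolation formula with nodes 0, 1, 2, 3:
  L_0(n) = (n - 1)(n - 2)(n - 3) / -6
  L_1(n) = n(n - 2)(n - 3) / 2
  L_2(n) = n(n - 1)(n - 3) / -2
  L_3(n) = n(n - 1)(n - 2) / 6
Then q(n) = -5·L_0(n) - 7·L_1(n) + 11·L_2(n) + 67·L_3(n).
Expanding and collecting terms gives q(n) = 3n^3 + n^2 - 6n - 5.
Check: q(2) = 11. ✓

q(n) = 3n^3 + n^2 - 6n - 5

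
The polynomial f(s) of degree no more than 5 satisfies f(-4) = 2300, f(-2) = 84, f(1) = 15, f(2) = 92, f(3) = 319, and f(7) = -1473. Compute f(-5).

Write f(s) = as^5 + bs^4 + cs^3 + ds^2 + es + k. Substituting each data point gives a linear system:
  -1024a + 256b - 64c + 16d - 4e + k = 2300
  -32a + 16b - 8c + 4d - 2e + k = 84
  a + b + c + d + e + k = 15
  32a + 16b + 8c + 4d + 2e + k = 92
  243a + 81b + 27c + 9d + 3e + k = 319
  16807a + 2401b + 343c + 49d + 7e + k = -1473
Solving the system yields a = -1, b = 6, c = 3, d = -3, e = 6, k = 4.
So f(s) = -s⁵ + 6s⁴ + 3s³ - 3s² + 6s + 4.
Then f(-5) = 6399.

6399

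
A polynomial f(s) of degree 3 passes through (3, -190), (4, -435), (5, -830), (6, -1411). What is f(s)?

f(s) = -6s^3 - 3s^2 - 2s + 5

Write f(s) = as^3 + bs^2 + cs + d. Substituting each data point gives a linear system:
  27a + 9b + 3c + d = -190
  64a + 16b + 4c + d = -435
  125a + 25b + 5c + d = -830
  216a + 36b + 6c + d = -1411
Solving the system yields a = -6, b = -3, c = -2, d = 5.
So f(s) = -6s³ - 3s² - 2s + 5.
Check: f(4) = -435. ✓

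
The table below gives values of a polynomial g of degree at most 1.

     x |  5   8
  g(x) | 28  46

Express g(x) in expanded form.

g(x) = 6x - 2

Using the Lagrange interpolation formula with nodes 5, 8:
  L_0(x) = (x - 8) / -3
  L_1(x) = (x - 5) / 3
Then g(x) = 28·L_0(x) + 46·L_1(x).
Expanding and collecting terms gives g(x) = 6x - 2.
Check: g(8) = 46. ✓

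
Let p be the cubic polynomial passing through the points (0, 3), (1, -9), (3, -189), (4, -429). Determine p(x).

Write p(x) = ax^3 + bx^2 + cx + d. Substituting each data point gives a linear system:
  d = 3
  a + b + c + d = -9
  27a + 9b + 3c + d = -189
  64a + 16b + 4c + d = -429
Solving the system yields a = -6, b = -2, c = -4, d = 3.
So p(x) = -6x³ - 2x² - 4x + 3.
Check: p(1) = -9. ✓

p(x) = -6x^3 - 2x^2 - 4x + 3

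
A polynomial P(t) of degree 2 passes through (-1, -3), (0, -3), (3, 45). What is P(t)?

Using the Lagrange interpolation formula with nodes -1, 0, 3:
  L_0(t) = t(t - 3) / 4
  L_1(t) = (t + 1)(t - 3) / -3
  L_2(t) = (t + 1)t / 12
Then P(t) = -3·L_0(t) - 3·L_1(t) + 45·L_2(t).
Expanding and collecting terms gives P(t) = 4t² + 4t - 3.
Check: P(0) = -3. ✓

P(t) = 4t^2 + 4t - 3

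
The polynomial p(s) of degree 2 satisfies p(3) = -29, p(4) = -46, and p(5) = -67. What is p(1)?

Forward differences of the values at s = 3, 4, 5:
  p  : -29  -46  -67
  Δ  : -17  -21
  Δ^2: -4
The second differences are constant, confirming degree 2.
Interpolating (Newton forward form) and evaluating at s = 1 gives p(1) = -7.

-7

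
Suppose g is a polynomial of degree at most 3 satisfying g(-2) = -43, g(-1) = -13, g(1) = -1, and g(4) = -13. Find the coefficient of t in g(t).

Write g(t) = at^3 + bt^2 + ct + d. Substituting each data point gives a linear system:
  -8a + 4b - 2c + d = -43
  -a + b - c + d = -13
  a + b + c + d = -1
  64a + 16b + 4c + d = -13
Solving the system yields a = 1, b = -6, c = 5, d = -1.
So g(t) = t³ - 6t² + 5t - 1.
The coefficient of t is 5.

5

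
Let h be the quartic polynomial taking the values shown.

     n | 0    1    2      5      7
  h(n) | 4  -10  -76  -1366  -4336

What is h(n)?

h(n) = -n^4 - 5n^3 - 4n^2 - 4n + 4

Write h(n) = an^4 + bn^3 + cn^2 + dn + e. Substituting each data point gives a linear system:
  e = 4
  a + b + c + d + e = -10
  16a + 8b + 4c + 2d + e = -76
  625a + 125b + 25c + 5d + e = -1366
  2401a + 343b + 49c + 7d + e = -4336
Solving the system yields a = -1, b = -5, c = -4, d = -4, e = 4.
So h(n) = -n^4 - 5n^3 - 4n^2 - 4n + 4.
Check: h(2) = -76. ✓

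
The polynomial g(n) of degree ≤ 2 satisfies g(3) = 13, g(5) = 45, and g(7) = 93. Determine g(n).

Write g(n) = an^2 + bn + c. Substituting each data point gives a linear system:
  9a + 3b + c = 13
  25a + 5b + c = 45
  49a + 7b + c = 93
Solving the system yields a = 2, b = 0, c = -5.
So g(n) = 2n^2 - 5.
Check: g(3) = 13. ✓

g(n) = 2n^2 - 5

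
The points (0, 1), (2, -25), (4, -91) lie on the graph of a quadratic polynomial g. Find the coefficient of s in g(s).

Write g(s) = as^2 + bs + c. Substituting each data point gives a linear system:
  c = 1
  4a + 2b + c = -25
  16a + 4b + c = -91
Solving the system yields a = -5, b = -3, c = 1.
So g(s) = -5s² - 3s + 1.
The coefficient of s is -3.

-3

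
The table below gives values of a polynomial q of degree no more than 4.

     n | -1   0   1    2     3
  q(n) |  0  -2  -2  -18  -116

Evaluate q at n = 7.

Using the Lagrange interpolation formula with nodes -1, 0, 1, 2, 3:
  L_0(n) = n(n - 1)(n - 2)(n - 3) / 24
  L_1(n) = (n + 1)(n - 1)(n - 2)(n - 3) / -6
  L_2(n) = (n + 1)n(n - 2)(n - 3) / 4
  L_3(n) = (n + 1)n(n - 1)(n - 3) / -6
  L_4(n) = (n + 1)n(n - 1)(n - 2) / 24
Then q(n) = 0·L_0(n) - 2·L_1(n) - 2·L_2(n) - 18·L_3(n) - 116·L_4(n).
Expanding and collecting terms gives q(n) = -2n⁴ + n³ + 3n² - 2n - 2.
Evaluating at n = 7: q(7) = -4328.

-4328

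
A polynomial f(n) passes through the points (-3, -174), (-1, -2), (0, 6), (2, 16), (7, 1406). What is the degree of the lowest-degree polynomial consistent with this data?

3

Divided differences on the nodes -3, -1, 0, 2, 7:
  order 0: -174  -2  6  16  1406
  order 1: 86  8  5  278
  order 2: -26  -1  39
  order 3: 5  5
  order 4: 0
The order-3 divided differences are all 5 (nonzero) and every higher order vanishes, so the data lies on a polynomial of degree exactly 3.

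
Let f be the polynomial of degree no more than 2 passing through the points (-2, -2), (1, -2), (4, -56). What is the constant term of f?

Write f(x) = ax^2 + bx + c. Substituting each data point gives a linear system:
  4a - 2b + c = -2
  a + b + c = -2
  16a + 4b + c = -56
Solving the system yields a = -3, b = -3, c = 4.
So f(x) = -3x^2 - 3x + 4.
The constant term is 4.

4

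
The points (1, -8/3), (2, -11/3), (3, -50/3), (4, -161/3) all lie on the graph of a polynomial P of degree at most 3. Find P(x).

Write P(x) = ax^3 + bx^2 + cx + d. Substituting each data point gives a linear system:
  a + b + c + d = -8/3
  8a + 4b + 2c + d = -11/3
  27a + 9b + 3c + d = -50/3
  64a + 16b + 4c + d = -161/3
Solving the system yields a = -2, b = 6, c = -5, d = -5/3.
So P(x) = -2x^3 + 6x^2 - 5x - 5/3.
Check: P(1) = -8/3. ✓

P(x) = -2x^3 + 6x^2 - 5x - 5/3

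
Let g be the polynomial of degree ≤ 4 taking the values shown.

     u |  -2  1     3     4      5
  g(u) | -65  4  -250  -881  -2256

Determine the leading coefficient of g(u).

Write g(u) = au^4 + bu^3 + cu^2 + du + e. Substituting each data point gives a linear system:
  16a - 8b + 4c - 2d + e = -65
  a + b + c + d + e = 4
  81a + 27b + 9c + 3d + e = -250
  256a + 64b + 16c + 4d + e = -881
  625a + 125b + 25c + 5d + e = -2256
Solving the system yields a = -4, b = 1, c = 4, d = 4, e = -1.
So g(u) = -4u⁴ + u³ + 4u² + 4u - 1.
The leading coefficient is -4.

-4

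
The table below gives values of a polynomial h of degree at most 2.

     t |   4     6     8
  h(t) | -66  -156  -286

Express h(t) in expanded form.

h(t) = -5t^2 + 5t - 6

Using the Lagrange interpolation formula with nodes 4, 6, 8:
  L_0(t) = (t - 6)(t - 8) / 8
  L_1(t) = (t - 4)(t - 8) / -4
  L_2(t) = (t - 4)(t - 6) / 8
Then h(t) = -66·L_0(t) - 156·L_1(t) - 286·L_2(t).
Expanding and collecting terms gives h(t) = -5t^2 + 5t - 6.
Check: h(8) = -286. ✓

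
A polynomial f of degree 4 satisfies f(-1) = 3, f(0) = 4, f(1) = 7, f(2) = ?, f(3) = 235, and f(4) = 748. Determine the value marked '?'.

48

On equispaced nodes a degree-4 polynomial has vanishing fifth forward difference, so
  - f(-1) + 5·f(0) - 10·f(1) + 10·f(2) - 5·f(3) + f(4) = 0.
Substituting the known values and solving for f(2):
  10·f(2) = 480
  f(2) = 48.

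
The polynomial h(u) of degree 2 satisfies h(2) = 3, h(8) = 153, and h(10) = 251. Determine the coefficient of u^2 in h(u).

3

Write h(u) = au^2 + bu + c. Substituting each data point gives a linear system:
  4a + 2b + c = 3
  64a + 8b + c = 153
  100a + 10b + c = 251
Solving the system yields a = 3, b = -5, c = 1.
So h(u) = 3u^2 - 5u + 1.
The leading coefficient is 3.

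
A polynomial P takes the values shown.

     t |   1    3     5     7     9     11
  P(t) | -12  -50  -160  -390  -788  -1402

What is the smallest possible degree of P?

Forward differences of the values at t = 1, 3, 5, 7, 9, 11:
  P  : -12  -50  -160  -390  -788  -1402
  Δ  : -38  -110  -230  -398  -614
  Δ^2: -72  -120  -168  -216
  Δ^3: -48  -48  -48
  Δ^4: 0  0
  Δ^5: 0
The third differences are constant (-48) and nonzero, while all higher differences vanish, so the minimal degree is 3.

3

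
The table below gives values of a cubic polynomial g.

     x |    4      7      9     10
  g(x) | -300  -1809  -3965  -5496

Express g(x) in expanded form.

Using the Lagrange interpolation formula with nodes 4, 7, 9, 10:
  L_0(x) = (x - 7)(x - 9)(x - 10) / -90
  L_1(x) = (x - 4)(x - 9)(x - 10) / 18
  L_2(x) = (x - 4)(x - 7)(x - 10) / -10
  L_3(x) = (x - 4)(x - 7)(x - 9) / 18
Then g(x) = -300·L_0(x) - 1809·L_1(x) - 3965·L_2(x) - 5496·L_3(x).
Expanding and collecting terms gives g(x) = -6x^3 + 5x^2 + 4.
Check: g(10) = -5496. ✓

g(x) = -6x^3 + 5x^2 + 4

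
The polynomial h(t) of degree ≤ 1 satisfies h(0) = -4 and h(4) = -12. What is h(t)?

h(t) = -2t - 4

Write h(t) = at + b. Substituting each data point gives a linear system:
  b = -4
  4a + b = -12
Solving the system yields a = -2, b = -4.
So h(t) = -2t - 4.
Check: h(4) = -12. ✓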